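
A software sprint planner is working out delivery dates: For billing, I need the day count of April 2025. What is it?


Month: April
Year: 2025
April is a 30-day month
Total: 30 days

30


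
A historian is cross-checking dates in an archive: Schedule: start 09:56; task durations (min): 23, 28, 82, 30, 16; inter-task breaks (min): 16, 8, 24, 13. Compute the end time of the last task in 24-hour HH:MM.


Start: 09:56 = 596 min from midnight
  after task 1 (23 min): 10:19
  after break (16 min): 10:35
  after task 2 (28 min): 11:03
  after break (8 min): 11:11
  after task 3 (82 min): 12:33
  after break (24 min): 12:57
  after task 4 (30 min): 13:27
  after break (13 min): 13:40
  after task 5 (16 min): 13:56
Total elapsed: 240 minutes
End time: 13:56

13:56


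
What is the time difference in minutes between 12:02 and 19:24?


Start time: 12:02 = 722 minutes from midnight
End time: 19:24 = 1164 minutes from midnight
Difference: 1164 - 722 = 442 minutes
That is 7 hours and 22 minutes

442


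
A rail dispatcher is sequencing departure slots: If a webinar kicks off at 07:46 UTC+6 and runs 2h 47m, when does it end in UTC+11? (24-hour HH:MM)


Start: 07:46 in UTC+6
Step 1 - add duration:
  minutes: 46 + 47 = 93 (carry 1h)
  hours: 7 + 2 + 1 = 10
  end in UTC+6: 10:33
Step 2 - convert UTC+6 -> UTC+11:
  offset difference: 11 - (6) = 5 hours
  10 + (5) = 15 -> mod 24 = 15
Result: 15:33 in UTC+11

15:33


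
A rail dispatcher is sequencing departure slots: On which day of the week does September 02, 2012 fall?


Date: 2012-09-02
January 1, 2012 is a Sunday
Day of year: 246
Offset from Jan 1: 245 days
245 mod 7 = 0
Result: Sunday

Sunday


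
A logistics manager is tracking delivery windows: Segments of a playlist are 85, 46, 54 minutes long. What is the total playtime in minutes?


Durations: 85, 46, 54
Running sum: 85
+ 46 = 131
+ 54 = 185
Total duration: 185 minutes
That is 3 hours and 5 minutes

185


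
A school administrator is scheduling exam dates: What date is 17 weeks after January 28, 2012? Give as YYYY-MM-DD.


Start: 2012-01-28
Weeks to add: 17
Convert to days: 17 x 7 = 119 days
Add 119 days to 2012-01-28
Result: 2012-05-26

2012-05-26


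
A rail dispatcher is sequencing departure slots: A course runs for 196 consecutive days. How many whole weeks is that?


Total days: 196
Days per week: 7
Division: 196 / 7 = 28 remainder 0
Complete weeks: 28
Remaining days: 0

28


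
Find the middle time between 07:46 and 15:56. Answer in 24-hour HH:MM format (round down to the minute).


Start time: 07:46 = 466 minutes from midnight
End time: 15:56 = 956 minutes from midnight
Sum: 466 + 956 = 1422
Midpoint: 1422 / 2 = 711 minutes
Convert: 711 / 60 = 11 hours, 51 minutes
Result: 11:51

11:51


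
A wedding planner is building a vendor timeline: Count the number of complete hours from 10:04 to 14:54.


Start: 10:04
End: 14:54
Hour difference: 14 - 10 = 4 hours
Minute difference: 54 - 4 = 50 minutes
Total minutes: 290
Complete hours: 290 / 60 = 4 (remainder 50)

4


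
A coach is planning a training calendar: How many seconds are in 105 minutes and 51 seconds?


Minutes: 105
Seconds: 51
Convert minutes to seconds: 105 x 60 = 6300
Add remaining seconds: 6300 + 51 = 6351

6351


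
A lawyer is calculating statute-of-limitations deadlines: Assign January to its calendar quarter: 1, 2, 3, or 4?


Month: January (month 1)
Q1: January-March (months 1-3)
Q2: April-June (months 4-6)
Q3: July-September (months 7-9)
Q4: October-December (months 10-12)
Month 1 falls in Q1

1


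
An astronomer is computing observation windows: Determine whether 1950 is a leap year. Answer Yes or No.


Year: 1950
Divisible by 4? 1950 / 4 = 487.5 -> No
Not divisible by 4, so NOT a leap year

No


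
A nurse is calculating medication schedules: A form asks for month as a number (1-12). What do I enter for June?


Calendar month order:
5. May
6. June <--
7. July
June is month number 6

6


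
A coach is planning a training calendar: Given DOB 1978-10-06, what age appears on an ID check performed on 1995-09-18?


Birth: 1978-10-06
Reference: 1995-09-18
Year difference: 1995 - 1978 = 17
Has birthday (10-06) occurred by 09-18? No
Birthday not yet reached this year -> subtract 1
Age in full years: 16

16


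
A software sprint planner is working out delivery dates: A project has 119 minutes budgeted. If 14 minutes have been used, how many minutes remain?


Total budget: 119 minutes
Time used: 14 minutes
Remaining: 119 - 14 = 105 minutes
Percent used: 11.8%
Percent remaining: 88.2%

105


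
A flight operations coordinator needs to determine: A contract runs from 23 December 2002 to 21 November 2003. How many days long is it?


Start date: 2002-12-23
End date: 2003-11-21
Dec 2002: +9 days
Jan 2003: +31 days
Feb 2003: +28 days
... (9 more months)
Total: 333 days

333


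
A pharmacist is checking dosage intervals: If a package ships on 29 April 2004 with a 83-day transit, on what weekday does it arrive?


Start: 2004-04-29 (Thursday)
Step 1 - find target date: add 83 days
  2004-04-29 + 83 days = 2004-07-21
Step 2 - day of week:
  83 mod 7 = 6
  Thursday + 6 days -> Wednesday
Result: Wednesday (2004-07-21)

Wednesday


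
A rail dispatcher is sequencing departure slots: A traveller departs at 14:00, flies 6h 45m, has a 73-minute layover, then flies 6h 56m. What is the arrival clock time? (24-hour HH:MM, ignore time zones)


Depart: 14:00
Leg 1: +405 min -> 20:45
Layover: +73 min -> 21:58
Leg 2: +416 min -> 04:54
Total travel: 894 minutes = 14h 54m
Arrival: 04:54

04:54


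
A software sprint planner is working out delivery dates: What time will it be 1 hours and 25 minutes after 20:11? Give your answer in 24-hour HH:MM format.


Start time: 20:11
Adding: 1 hours 25 minutes
Minutes: 11 + 25 = 36
Hours: 20 + 1 + 0 = 21
Result: 21:36

21:36


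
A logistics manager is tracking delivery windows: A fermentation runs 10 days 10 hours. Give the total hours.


Days: 10
Extra hours: 10
Hours per day: 24
Days to hours: 10 x 24 = 240
Total: 240 + 10 = 250

250


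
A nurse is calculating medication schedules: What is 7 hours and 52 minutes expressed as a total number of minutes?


Hours: 7
Minutes: 52
Convert hours to minutes: 7 x 60 = 420
Add remaining minutes: 420 + 52 = 472

472


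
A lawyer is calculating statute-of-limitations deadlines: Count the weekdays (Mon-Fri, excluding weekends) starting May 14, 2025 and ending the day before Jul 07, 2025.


Start: 2025-05-14 (Wednesday)
End (exclusive): 2025-07-07 (Monday)
Total calendar days: 54
Full weeks: 54 // 7 = 7 -> 35 weekdays
Remaining 5 days starting on Wednesday:
  Wed(w), Thu(w), Fri(w), Sat(-), Sun(-) -> 3 weekdays
Total business days: 35 + 3 = 38

38


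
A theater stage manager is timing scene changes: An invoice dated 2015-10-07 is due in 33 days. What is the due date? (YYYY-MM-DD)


Start: 2015-10-07
Adding 33 days
Days remaining in October: 24
After October: 9 days still to add
November 2015 has 30 days, need 9
Result: 2015-11-09

2015-11-09


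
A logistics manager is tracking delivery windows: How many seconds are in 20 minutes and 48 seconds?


Minutes: 20
Extra seconds: 48
Seconds per minute: 60
Minutes to seconds: 20 x 60 = 1200
Total: 1200 + 48 = 1248

1248


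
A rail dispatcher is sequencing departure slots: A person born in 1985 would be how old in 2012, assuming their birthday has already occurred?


Birth year: 1985
Current year: 2012
Age = current year - birth year
Age = 2012 - 1985 = 27

27


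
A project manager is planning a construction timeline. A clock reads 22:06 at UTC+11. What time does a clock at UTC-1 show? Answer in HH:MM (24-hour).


Local time: 22:06 at UTC+11 (offset 11h)
Target zone: UTC-1 (offset -1h)
Difference: -1 - (11) = -12 hours
Calculation: 22 + (-12) = 10
Result: 10:06

10:06


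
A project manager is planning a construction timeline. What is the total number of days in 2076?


Year: 2076
Check leap year rules:
Divisible by 4? Yes
Divisible by 100? No
2076 is a leap year
Days: 366

366


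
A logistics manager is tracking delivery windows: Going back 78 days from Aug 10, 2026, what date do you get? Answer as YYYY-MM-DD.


Start: 2026-08-10
Subtracting 78 days
Days already passed in August: 10
After going back through August: 68 more days to subtract
July 2026: 31 days, 37 remaining
June 2026: 30 days, 7 remaining
May 2026 has 31 days, need 7
Result: 2026-05-24

2026-05-24


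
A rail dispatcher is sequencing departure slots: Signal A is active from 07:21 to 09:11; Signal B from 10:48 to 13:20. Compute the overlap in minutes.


Interval A: [441, 551] minutes from midnight
Interval B: [648, 800] minutes from midnight
Overlap start = max(441, 648) = 648
Overlap end = min(551, 800) = 551
End <= start, so the intervals do not overlap: 0 minutes

0


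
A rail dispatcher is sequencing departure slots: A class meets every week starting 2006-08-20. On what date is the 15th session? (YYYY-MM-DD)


First occurrence: 2006-08-20 (occurrence 1)
Each occurrence is 7 days after the previous.
Occurrence 15 is 14 weeks after the first.
14 weeks = 98 days
2006-08-20 + 98 days = 2006-11-26

2006-11-26


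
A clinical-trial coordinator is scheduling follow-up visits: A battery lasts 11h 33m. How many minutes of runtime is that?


Hours: 11
Extra minutes: 33
Minutes per hour: 60
Hours to minutes: 11 x 60 = 660
Total: 660 + 33 = 693

693


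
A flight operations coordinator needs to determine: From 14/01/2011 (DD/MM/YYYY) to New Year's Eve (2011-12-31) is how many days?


Start: January 14, 2011
End: December 31, 2011
Days left in January: 17
February: 28
March: 31
April: 30
May: 31
... plus remaining months
Sum of remaining months: 334
Total: 17 + 334 = 351

351


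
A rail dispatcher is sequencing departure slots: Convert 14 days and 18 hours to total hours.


Days: 14
Extra hours: 18
Hours per day: 24
Days to hours: 14 x 24 = 336
Total: 336 + 18 = 354

354


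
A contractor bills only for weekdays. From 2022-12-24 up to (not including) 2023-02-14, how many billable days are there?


Start: 2022-12-24 (Saturday)
End (exclusive): 2023-02-14 (Tuesday)
Total calendar days: 52
Full weeks: 52 // 7 = 7 -> 35 weekdays
Remaining 3 days starting on Saturday:
  Sat(-), Sun(-), Mon(w) -> 1 weekdays
Total business days: 35 + 1 = 36

36


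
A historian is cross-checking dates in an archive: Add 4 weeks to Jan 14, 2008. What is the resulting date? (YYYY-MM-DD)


Start: 2008-01-14
Weeks to add: 4
Convert to days: 4 x 7 = 28 days
Add 28 days to 2008-01-14
Result: 2008-02-11

2008-02-11


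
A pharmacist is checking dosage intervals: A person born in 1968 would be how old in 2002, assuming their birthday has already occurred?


Birth year: 1968
Current year: 2002
Age = current year - birth year
Age = 2002 - 1968 = 34

34


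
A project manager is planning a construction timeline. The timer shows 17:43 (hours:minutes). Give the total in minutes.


Hours: 17
Minutes: 43
Convert hours to minutes: 17 x 60 = 1020
Add remaining minutes: 1020 + 43 = 1063

1063


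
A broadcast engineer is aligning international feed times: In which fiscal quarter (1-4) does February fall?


Month: February (month 2)
Q1: January-March (months 1-3)
Q2: April-June (months 4-6)
Q3: July-September (months 7-9)
Q4: October-December (months 10-12)
Month 2 falls in Q1

1


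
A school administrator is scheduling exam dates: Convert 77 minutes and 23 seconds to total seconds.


Minutes: 77
Extra seconds: 23
Seconds per minute: 60
Minutes to seconds: 77 x 60 = 4620
Total: 4620 + 23 = 4643

4643


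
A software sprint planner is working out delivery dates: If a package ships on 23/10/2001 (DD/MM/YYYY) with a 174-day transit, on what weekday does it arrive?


Start: 2001-10-23 (Tuesday)
Step 1 - find target date: add 174 days
  2001-10-23 + 174 days = 2002-04-15
Step 2 - day of week:
  174 mod 7 = 6
  Tuesday + 6 days -> Monday
Result: Monday (2002-04-15)

Monday


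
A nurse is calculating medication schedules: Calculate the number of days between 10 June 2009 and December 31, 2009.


Start: June 10, 2009
End: December 31, 2009
Days left in June: 20
July: 31
August: 31
September: 30
October: 31
... plus remaining months
Sum of remaining months: 184
Total: 20 + 184 = 204

204


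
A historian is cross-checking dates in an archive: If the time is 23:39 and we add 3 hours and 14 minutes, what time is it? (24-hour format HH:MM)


Start time: 23:39
Adding: 3 hours 14 minutes
Minutes: 39 + 14 = 53
Hours: 23 + 3 + 0 = 26
Hour wraparound: 26 mod 24 = 2
Result: 02:53

02:53


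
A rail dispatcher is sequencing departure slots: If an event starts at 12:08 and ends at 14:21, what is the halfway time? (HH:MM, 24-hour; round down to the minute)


Start time: 12:08 = 728 minutes from midnight
End time: 14:21 = 861 minutes from midnight
Sum: 728 + 861 = 1589
Midpoint: 1589 / 2 = 794 minutes
Convert: 794 / 60 = 13 hours, 14 minutes
Result: 13:14

13:14


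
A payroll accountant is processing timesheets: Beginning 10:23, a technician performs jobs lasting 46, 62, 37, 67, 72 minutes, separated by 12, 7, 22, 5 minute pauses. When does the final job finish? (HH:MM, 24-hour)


Start: 10:23 = 623 min from midnight
  after task 1 (46 min): 11:09
  after break (12 min): 11:21
  after task 2 (62 min): 12:23
  after break (7 min): 12:30
  after task 3 (37 min): 13:07
  after break (22 min): 13:29
  after task 4 (67 min): 14:36
  after break (5 min): 14:41
  after task 5 (72 min): 15:53
Total elapsed: 330 minutes
End time: 15:53

15:53


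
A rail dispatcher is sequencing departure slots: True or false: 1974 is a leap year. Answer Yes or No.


Year: 1974
Divisible by 4? 1974 / 4 = 493.5 -> No
Not divisible by 4, so NOT a leap year

No


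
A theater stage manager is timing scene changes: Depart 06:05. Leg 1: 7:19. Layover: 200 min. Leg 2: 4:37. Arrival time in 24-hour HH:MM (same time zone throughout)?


Depart: 06:05
Leg 1: +439 min -> 13:24
Layover: +200 min -> 16:44
Leg 2: +277 min -> 21:21
Total travel: 916 minutes = 15h 16m
Arrival: 21:21

21:21


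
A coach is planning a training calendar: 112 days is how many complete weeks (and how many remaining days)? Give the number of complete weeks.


Total days: 112
Days per week: 7
Division: 112 / 7 = 16 remainder 0
Complete weeks: 16
Remaining days: 0

16


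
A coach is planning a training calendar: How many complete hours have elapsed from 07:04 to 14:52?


Start: 07:04
End: 14:52
Hour difference: 14 - 7 = 7 hours
Minute difference: 52 - 4 = 48 minutes
Total minutes: 468
Complete hours: 468 / 60 = 7 (remainder 48)

7


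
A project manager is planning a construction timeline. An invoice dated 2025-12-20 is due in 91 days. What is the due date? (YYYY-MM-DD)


Start: 2025-12-20
Adding 91 days
Days remaining in December: 11
After December: 80 days still to add
January 2026: 31 days, 49 remaining
February 2026: 28 days, 21 remaining
March 2026 has 31 days, need 21
Result: 2026-03-21

2026-03-21


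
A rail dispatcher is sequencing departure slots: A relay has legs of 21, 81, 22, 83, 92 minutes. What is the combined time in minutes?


Durations: 21, 81, 22, 83, 92
Running sum: 21
+ 81 = 102
+ 22 = 124
+ 83 = 207
+ 92 = 299
Total duration: 299 minutes
That is 4 hours and 59 minutes

299


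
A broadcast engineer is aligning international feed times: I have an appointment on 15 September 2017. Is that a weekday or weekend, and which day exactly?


Date: 2017-09-15
January 1, 2017 is a Sunday
Day of year: 258
Offset from Jan 1: 257 days
257 mod 7 = 5
Result: Friday

Friday


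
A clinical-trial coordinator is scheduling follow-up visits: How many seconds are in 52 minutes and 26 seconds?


Minutes: 52
Seconds: 26
Convert minutes to seconds: 52 x 60 = 3120
Add remaining seconds: 3120 + 26 = 3146

3146


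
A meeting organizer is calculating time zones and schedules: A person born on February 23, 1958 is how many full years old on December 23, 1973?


Birth: 1958-02-23
Reference: 1973-12-23
Year difference: 1973 - 1958 = 15
Has birthday (02-23) occurred by 12-23? Yes
Age in full years: 15

15


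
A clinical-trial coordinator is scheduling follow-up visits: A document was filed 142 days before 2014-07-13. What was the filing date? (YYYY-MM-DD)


Start: 2014-07-13
Subtracting 142 days
Days already passed in July: 13
After going back through July: 129 more days to subtract
June 2014: 30 days, 99 remaining
May 2014: 31 days, 68 remaining
April 2014: 30 days, 38 remaining
March 2014: 31 days, 7 remaining
Result: 2014-02-21

2014-02-21


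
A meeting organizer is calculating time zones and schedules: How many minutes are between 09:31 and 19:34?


Start time: 09:31 = 571 minutes from midnight
End time: 19:34 = 1174 minutes from midnight
Difference: 1174 - 571 = 603 minutes
That is 10 hours and 3 minutes

603


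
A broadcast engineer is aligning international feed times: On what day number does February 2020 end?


Month: February
Year: 2020
2020 is a leap year
February has 29 days
Total: 29 days

29


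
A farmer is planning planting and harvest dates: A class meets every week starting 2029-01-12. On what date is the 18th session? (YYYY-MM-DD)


First occurrence: 2029-01-12 (occurrence 1)
Each occurrence is 7 days after the previous.
Occurrence 18 is 17 weeks after the first.
17 weeks = 119 days
2029-01-12 + 119 days = 2029-05-11

2029-05-11


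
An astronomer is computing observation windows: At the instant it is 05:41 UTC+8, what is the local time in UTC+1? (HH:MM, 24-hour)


Local time: 05:41 at UTC+8 (offset 8h)
Target zone: UTC+1 (offset 1h)
Difference: 1 - (8) = -7 hours
Calculation: 5 + (-7) = -2
Wraparound: (-2) mod 24 = 22
Result: 22:41

22:41


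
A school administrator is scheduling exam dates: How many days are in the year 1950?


Year: 1950
Check leap year rules:
Divisible by 4? No
1950 is not a leap year
Days: 365

365


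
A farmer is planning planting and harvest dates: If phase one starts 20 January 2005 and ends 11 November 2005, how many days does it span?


Start date: 2005-01-20
End date: 2005-11-11
Jan 2005: +12 days
Feb 2005: +28 days
Mar 2005: +31 days
... (8 more months)
Total: 295 days

295


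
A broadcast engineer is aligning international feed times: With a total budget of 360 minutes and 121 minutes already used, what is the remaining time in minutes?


Total budget: 360 minutes
Time used: 121 minutes
Remaining: 360 - 121 = 239 minutes
Percent used: 33.6%
Percent remaining: 66.4%

239


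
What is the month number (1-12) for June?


Calendar month order:
5. May
6. June <--
7. July
June is month number 6

6


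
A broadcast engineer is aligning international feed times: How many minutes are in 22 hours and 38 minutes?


Hours: 22
Extra minutes: 38
Minutes per hour: 60
Hours to minutes: 22 x 60 = 1320
Total: 1320 + 38 = 1358

1358


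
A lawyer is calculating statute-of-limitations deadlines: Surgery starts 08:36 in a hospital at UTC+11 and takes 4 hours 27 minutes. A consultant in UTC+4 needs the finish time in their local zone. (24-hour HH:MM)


Start: 08:36 in UTC+11
Step 1 - add duration:
  minutes: 36 + 27 = 63 (carry 1h)
  hours: 8 + 4 + 1 = 13
  end in UTC+11: 13:03
Step 2 - convert UTC+11 -> UTC+4:
  offset difference: 4 - (11) = -7 hours
  13 + (-7) = 6 -> mod 24 = 6
Result: 06:03 in UTC+4

06:03


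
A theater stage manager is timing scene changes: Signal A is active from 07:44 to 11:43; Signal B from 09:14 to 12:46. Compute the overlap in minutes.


Interval A: [464, 703] minutes from midnight
Interval B: [554, 766] minutes from midnight
Overlap start = max(464, 554) = 554
Overlap end = min(703, 766) = 703
Overlap = 703 - 554 = 149 minutes

149


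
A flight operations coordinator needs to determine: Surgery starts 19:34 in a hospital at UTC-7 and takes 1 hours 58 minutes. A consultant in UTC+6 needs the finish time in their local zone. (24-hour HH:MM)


Start: 19:34 in UTC-7
Step 1 - add duration:
  minutes: 34 + 58 = 92 (carry 1h)
  hours: 19 + 1 + 1 = 21
  end in UTC-7: 21:32
Step 2 - convert UTC-7 -> UTC+6:
  offset difference: 6 - (-7) = 13 hours
  21 + (13) = 34 -> mod 24 = 10
Result: 10:32 in UTC+6

10:32


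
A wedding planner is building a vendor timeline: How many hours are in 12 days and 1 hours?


Days: 12
Extra hours: 1
Hours per day: 24
Days to hours: 12 x 24 = 288
Total: 288 + 1 = 289

289


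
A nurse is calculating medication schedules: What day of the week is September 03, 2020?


Date: 2020-09-03
January 1, 2020 is a Wednesday
Day of year: 247
Offset from Jan 1: 246 days
246 mod 7 = 1
Result: Thursday

Thursday


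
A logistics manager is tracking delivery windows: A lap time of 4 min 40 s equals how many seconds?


Minutes: 4
Seconds: 40
Convert minutes to seconds: 4 x 60 = 240
Add remaining seconds: 240 + 40 = 280

280


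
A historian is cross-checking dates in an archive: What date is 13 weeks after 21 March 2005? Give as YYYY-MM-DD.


Start: 2005-03-21
Weeks to add: 13
Convert to days: 13 x 7 = 91 days
Add 91 days to 2005-03-21
Result: 2005-06-20

2005-06-20


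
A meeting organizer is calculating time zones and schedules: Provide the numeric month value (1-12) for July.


Calendar month order:
6. June
7. July <--
8. August
July is month number 7

7


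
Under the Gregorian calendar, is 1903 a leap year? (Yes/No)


Year: 1903
Divisible by 4? 1903 / 4 = 475.75 -> No
Not divisible by 4, so NOT a leap year

No


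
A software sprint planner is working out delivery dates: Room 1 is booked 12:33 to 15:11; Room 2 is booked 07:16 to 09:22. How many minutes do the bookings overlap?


Interval A: [753, 911] minutes from midnight
Interval B: [436, 562] minutes from midnight
Overlap start = max(753, 436) = 753
Overlap end = min(911, 562) = 562
End <= start, so the intervals do not overlap: 0 minutes

0


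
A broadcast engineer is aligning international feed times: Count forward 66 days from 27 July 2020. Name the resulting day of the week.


Start: 2020-07-27 (Monday)
Step 1 - find target date: add 66 days
  2020-07-27 + 66 days = 2020-10-01
Step 2 - day of week:
  66 mod 7 = 3
  Monday + 3 days -> Thursday
Result: Thursday (2020-10-01)

Thursday


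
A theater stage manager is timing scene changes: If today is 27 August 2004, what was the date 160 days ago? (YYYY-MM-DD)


Start: 2004-08-27
Subtracting 160 days
Days already passed in August: 27
After going back through August: 133 more days to subtract
July 2004: 31 days, 102 remaining
June 2004: 30 days, 72 remaining
May 2004: 31 days, 41 remaining
April 2004: 30 days, 11 remaining
Result: 2004-03-20

2004-03-20


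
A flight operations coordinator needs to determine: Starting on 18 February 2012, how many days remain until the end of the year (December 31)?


Start: February 18, 2012
End: December 31, 2012
Days left in February: 11
March: 31
April: 30
May: 31
June: 30
... plus remaining months
Sum of remaining months: 306
Total: 11 + 306 = 317

317


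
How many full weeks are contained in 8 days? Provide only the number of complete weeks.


Total days: 8
Days per week: 7
Division: 8 / 7 = 1 remainder 1
Complete weeks: 1
Remaining days: 1

1


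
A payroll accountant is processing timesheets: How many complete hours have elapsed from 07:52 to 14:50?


Start: 07:52
End: 14:50
Hour difference: 14 - 7 = 7 hours
Minute difference: 50 - 52 = -2 minutes
Total minutes: 418
Complete hours: 418 / 60 = 6 (remainder 58)

6


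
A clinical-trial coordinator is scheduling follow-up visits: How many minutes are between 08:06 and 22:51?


Start time: 08:06 = 486 minutes from midnight
End time: 22:51 = 1371 minutes from midnight
Difference: 1371 - 486 = 885 minutes
That is 14 hours and 45 minutes

885


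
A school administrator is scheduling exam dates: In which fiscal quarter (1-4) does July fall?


Month: July (month 7)
Q1: January-March (months 1-3)
Q2: April-June (months 4-6)
Q3: July-September (months 7-9)
Q4: October-December (months 10-12)
Month 7 falls in Q3

3


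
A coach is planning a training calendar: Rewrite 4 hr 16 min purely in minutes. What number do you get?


Hours: 4
Extra minutes: 16
Minutes per hour: 60
Hours to minutes: 4 x 60 = 240
Total: 240 + 16 = 256

256


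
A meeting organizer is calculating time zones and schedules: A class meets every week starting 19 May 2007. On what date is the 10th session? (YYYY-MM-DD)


First occurrence: 2007-05-19 (occurrence 1)
Each occurrence is 7 days after the previous.
Occurrence 10 is 9 weeks after the first.
9 weeks = 63 days
2007-05-19 + 63 days = 2007-07-21

2007-07-21


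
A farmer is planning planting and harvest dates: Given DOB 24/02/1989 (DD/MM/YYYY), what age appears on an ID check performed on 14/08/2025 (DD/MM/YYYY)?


Birth: 1989-02-24
Reference: 2025-08-14
Year difference: 2025 - 1989 = 36
Has birthday (02-24) occurred by 08-14? Yes
Age in full years: 36

36


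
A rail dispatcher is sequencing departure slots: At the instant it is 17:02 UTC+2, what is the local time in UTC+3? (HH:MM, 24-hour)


Local time: 17:02 at UTC+2 (offset 2h)
Target zone: UTC+3 (offset 3h)
Difference: 3 - (2) = 1 hours
Calculation: 17 + (1) = 18
Result: 18:02

18:02


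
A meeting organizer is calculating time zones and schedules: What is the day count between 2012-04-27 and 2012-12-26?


Start date: 2012-04-27
End date: 2012-12-26
Apr 2012: +4 days
May 2012: +31 days
Jun 2012: +30 days
... (6 more months)
Total: 243 days

243


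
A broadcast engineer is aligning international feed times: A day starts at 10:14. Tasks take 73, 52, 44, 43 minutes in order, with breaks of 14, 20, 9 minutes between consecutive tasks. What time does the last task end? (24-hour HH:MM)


Start: 10:14 = 614 min from midnight
  after task 1 (73 min): 11:27
  after break (14 min): 11:41
  after task 2 (52 min): 12:33
  after break (20 min): 12:53
  after task 3 (44 min): 13:37
  after break (9 min): 13:46
  after task 4 (43 min): 14:29
Total elapsed: 255 minutes
End time: 14:29

14:29


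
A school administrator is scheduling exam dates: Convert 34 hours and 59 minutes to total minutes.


Hours: 34
Minutes: 59
Convert hours to minutes: 34 x 60 = 2040
Add remaining minutes: 2040 + 59 = 2099

2099


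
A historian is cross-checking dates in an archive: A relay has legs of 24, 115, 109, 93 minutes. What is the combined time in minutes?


Durations: 24, 115, 109, 93
Running sum: 24
+ 115 = 139
+ 109 = 248
+ 93 = 341
Total duration: 341 minutes
That is 5 hours and 41 minutes

341


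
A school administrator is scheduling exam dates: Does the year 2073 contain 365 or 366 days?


Year: 2073
Check leap year rules:
Divisible by 4? No
2073 is not a leap year
Days: 365

365


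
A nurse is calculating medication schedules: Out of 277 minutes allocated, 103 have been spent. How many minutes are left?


Total budget: 277 minutes
Time used: 103 minutes
Remaining: 277 - 103 = 174 minutes
Percent used: 37.2%
Percent remaining: 62.8%

174


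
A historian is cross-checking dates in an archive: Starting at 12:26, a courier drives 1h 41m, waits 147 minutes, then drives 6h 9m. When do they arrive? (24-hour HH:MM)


Depart: 12:26
Leg 1: +101 min -> 14:07
Layover: +147 min -> 16:34
Leg 2: +369 min -> 22:43
Total travel: 617 minutes = 10h 17m
Arrival: 22:43

22:43


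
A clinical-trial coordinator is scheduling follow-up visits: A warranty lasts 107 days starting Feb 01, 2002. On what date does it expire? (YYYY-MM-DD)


Start: 2002-02-01
Adding 107 days
Days remaining in February: 27
After February: 80 days still to add
March 2002: 31 days, 49 remaining
April 2002: 30 days, 19 remaining
May 2002 has 31 days, need 19
Result: 2002-05-19

2002-05-19


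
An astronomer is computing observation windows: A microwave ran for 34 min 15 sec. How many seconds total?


Minutes: 34
Extra seconds: 15
Seconds per minute: 60
Minutes to seconds: 34 x 60 = 2040
Total: 2040 + 15 = 2055

2055


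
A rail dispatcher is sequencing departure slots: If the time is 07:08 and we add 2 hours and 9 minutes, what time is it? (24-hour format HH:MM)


Start time: 07:08
Adding: 2 hours 9 minutes
Minutes: 8 + 9 = 17
Hours: 7 + 2 + 0 = 9
Result: 09:17

09:17


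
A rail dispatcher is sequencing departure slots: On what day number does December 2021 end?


Month: December
Year: 2021
December is a 31-day month
Total: 31 days

31


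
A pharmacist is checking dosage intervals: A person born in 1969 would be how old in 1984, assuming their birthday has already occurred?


Birth year: 1969
Current year: 1984
Age = current year - birth year
Age = 1984 - 1969 = 15

15


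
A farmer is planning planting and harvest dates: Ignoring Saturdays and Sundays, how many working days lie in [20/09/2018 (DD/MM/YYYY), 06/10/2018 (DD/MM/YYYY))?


Start: 2018-09-20 (Thursday)
End (exclusive): 2018-10-06 (Saturday)
Total calendar days: 16
Full weeks: 16 // 7 = 2 -> 10 weekdays
Remaining 2 days starting on Thursday:
  Thu(w), Fri(w) -> 2 weekdays
Total business days: 10 + 2 = 12

12


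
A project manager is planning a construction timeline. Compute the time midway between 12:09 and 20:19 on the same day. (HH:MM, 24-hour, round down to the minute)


Start time: 12:09 = 729 minutes from midnight
End time: 20:19 = 1219 minutes from midnight
Sum: 729 + 1219 = 1948
Midpoint: 1948 / 2 = 974 minutes
Convert: 974 / 60 = 16 hours, 14 minutes
Result: 16:14

16:14


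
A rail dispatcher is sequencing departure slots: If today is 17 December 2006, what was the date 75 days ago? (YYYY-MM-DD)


Start: 2006-12-17
Subtracting 75 days
Days already passed in December: 17
After going back through December: 58 more days to subtract
November 2006: 30 days, 28 remaining
October 2006 has 31 days, need 28
Result: 2006-10-03

2006-10-03


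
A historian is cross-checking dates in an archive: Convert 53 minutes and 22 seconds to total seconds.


Minutes: 53
Extra seconds: 22
Seconds per minute: 60
Minutes to seconds: 53 x 60 = 3180
Total: 3180 + 22 = 3202

3202


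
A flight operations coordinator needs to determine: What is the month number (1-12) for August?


Calendar month order:
7. July
8. August <--
9. September
August is month number 8

8


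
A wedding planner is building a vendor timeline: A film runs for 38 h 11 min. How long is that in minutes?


Hours: 38
Minutes: 11
Convert hours to minutes: 38 x 60 = 2280
Add remaining minutes: 2280 + 11 = 2291

2291


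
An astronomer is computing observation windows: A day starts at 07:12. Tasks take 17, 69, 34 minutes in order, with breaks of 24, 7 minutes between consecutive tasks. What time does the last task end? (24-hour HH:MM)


Start: 07:12 = 432 min from midnight
  after task 1 (17 min): 07:29
  after break (24 min): 07:53
  after task 2 (69 min): 09:02
  after break (7 min): 09:09
  after task 3 (34 min): 09:43
Total elapsed: 151 minutes
End time: 09:43

09:43


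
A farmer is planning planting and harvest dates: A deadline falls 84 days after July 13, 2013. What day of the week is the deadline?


Start: 2013-07-13 (Saturday)
Step 1 - find target date: add 84 days
  2013-07-13 + 84 days = 2013-10-05
Step 2 - day of week:
  84 mod 7 = 0
  Saturday + 0 days -> Saturday
Result: Saturday (2013-10-05)

Saturday


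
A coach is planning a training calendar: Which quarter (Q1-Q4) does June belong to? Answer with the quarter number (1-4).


Month: June (month 6)
Q1: January-March (months 1-3)
Q2: April-June (months 4-6)
Q3: July-September (months 7-9)
Q4: October-December (months 10-12)
Month 6 falls in Q2

2


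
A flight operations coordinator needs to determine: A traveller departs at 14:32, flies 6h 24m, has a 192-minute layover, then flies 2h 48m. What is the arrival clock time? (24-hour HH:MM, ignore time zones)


Depart: 14:32
Leg 1: +384 min -> 20:56
Layover: +192 min -> 00:08
Leg 2: +168 min -> 02:56
Total travel: 744 minutes = 12h 24m
Arrival: 02:56

02:56


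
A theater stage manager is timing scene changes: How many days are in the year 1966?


Year: 1966
Check leap year rules:
Divisible by 4? No
1966 is not a leap year
Days: 365

365


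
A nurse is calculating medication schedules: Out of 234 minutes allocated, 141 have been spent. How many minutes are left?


Total budget: 234 minutes
Time used: 141 minutes
Remaining: 234 - 141 = 93 minutes
Percent used: 60.3%
Percent remaining: 39.7%

93


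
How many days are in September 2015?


Month: September
Year: 2015
September is a 30-day month
Total: 30 days

30


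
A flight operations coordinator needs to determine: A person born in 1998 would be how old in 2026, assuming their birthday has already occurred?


Birth year: 1998
Current year: 2026
Age = current year - birth year
Age = 2026 - 1998 = 28

28


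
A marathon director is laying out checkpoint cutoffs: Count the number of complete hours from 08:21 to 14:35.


Start: 08:21
End: 14:35
Hour difference: 14 - 8 = 6 hours
Minute difference: 35 - 21 = 14 minutes
Total minutes: 374
Complete hours: 374 / 60 = 6 (remainder 14)

6


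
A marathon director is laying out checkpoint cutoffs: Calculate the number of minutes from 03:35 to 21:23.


Start time: 03:35 = 215 minutes from midnight
End time: 21:23 = 1283 minutes from midnight
Difference: 1283 - 215 = 1068 minutes
That is 17 hours and 48 minutes

1068


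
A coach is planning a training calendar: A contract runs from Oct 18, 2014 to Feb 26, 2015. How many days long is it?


Start date: 2014-10-18
End date: 2015-02-26
Oct 2014: +14 days
Nov 2014: +30 days
Dec 2014: +31 days
Jan 2015: +31 days
Feb 2015: +25 days
Total: 131 days

131


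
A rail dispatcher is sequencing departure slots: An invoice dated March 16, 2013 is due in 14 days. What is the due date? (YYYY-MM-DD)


Start: 2013-03-16
Adding 14 days
Days remaining in March: 15
Result: 2013-03-30

2013-03-30


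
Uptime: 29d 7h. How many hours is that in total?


Days: 29
Extra hours: 7
Hours per day: 24
Days to hours: 29 x 24 = 696
Total: 696 + 7 = 703

703


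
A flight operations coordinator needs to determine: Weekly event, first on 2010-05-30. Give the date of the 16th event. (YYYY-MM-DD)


First occurrence: 2010-05-30 (occurrence 1)
Each occurrence is 7 days after the previous.
Occurrence 16 is 15 weeks after the first.
15 weeks = 105 days
2010-05-30 + 105 days = 2010-09-12

2010-09-12


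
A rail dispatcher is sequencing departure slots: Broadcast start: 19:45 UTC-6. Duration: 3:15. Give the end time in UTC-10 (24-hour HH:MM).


Start: 19:45 in UTC-6
Step 1 - add duration:
  minutes: 45 + 15 = 60 (carry 1h)
  hours: 19 + 3 + 1 = 23
  end in UTC-6: 23:00
Step 2 - convert UTC-6 -> UTC-10:
  offset difference: -10 - (-6) = -4 hours
  23 + (-4) = 19 -> mod 24 = 19
Result: 19:00 in UTC-10

19:00


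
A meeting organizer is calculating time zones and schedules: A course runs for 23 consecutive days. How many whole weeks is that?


Total days: 23
Days per week: 7
Division: 23 / 7 = 3 remainder 2
Complete weeks: 3
Remaining days: 2

3


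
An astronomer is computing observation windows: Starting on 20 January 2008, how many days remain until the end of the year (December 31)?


Start: January 20, 2008
End: December 31, 2008
Days left in January: 11
February: 29
March: 31
April: 30
May: 31
... plus remaining months
Sum of remaining months: 335
Total: 11 + 335 = 346

346


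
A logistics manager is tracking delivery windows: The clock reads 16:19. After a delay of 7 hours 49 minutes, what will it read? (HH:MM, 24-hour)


Start time: 16:19
Adding: 7 hours 49 minutes
Minutes: 19 + 49 = 68
Minute overflow: 68 >= 60, so carry 1 hour, minutes = 8
Hours: 16 + 7 + 1 = 24
Hour wraparound: 24 mod 24 = 0
Result: 00:08

00:08


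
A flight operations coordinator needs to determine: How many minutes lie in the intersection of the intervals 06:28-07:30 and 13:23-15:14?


Interval A: [388, 450] minutes from midnight
Interval B: [803, 914] minutes from midnight
Overlap start = max(388, 803) = 803
Overlap end = min(450, 914) = 450
End <= start, so the intervals do not overlap: 0 minutes

0


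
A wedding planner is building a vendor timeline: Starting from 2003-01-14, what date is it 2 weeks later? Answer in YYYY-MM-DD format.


Start: 2003-01-14
Weeks to add: 2
Convert to days: 2 x 7 = 14 days
Add 14 days to 2003-01-14
Result: 2003-01-28

2003-01-28


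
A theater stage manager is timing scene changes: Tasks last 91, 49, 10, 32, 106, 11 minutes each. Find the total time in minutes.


Durations: 91, 49, 10, 32, 106, 11
Running sum: 91
+ 49 = 140
+ 10 = 150
+ 32 = 182
+ 106 = 288
+ 11 = 299
Total duration: 299 minutes
That is 4 hours and 59 minutes

299


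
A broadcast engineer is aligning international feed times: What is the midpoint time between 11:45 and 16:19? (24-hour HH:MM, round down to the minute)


Start time: 11:45 = 705 minutes from midnight
End time: 16:19 = 979 minutes from midnight
Sum: 705 + 979 = 1684
Midpoint: 1684 / 2 = 842 minutes
Convert: 842 / 60 = 14 hours, 2 minutes
Result: 14:02

14:02


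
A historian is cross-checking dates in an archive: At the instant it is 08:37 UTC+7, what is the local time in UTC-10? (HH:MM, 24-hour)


Local time: 08:37 at UTC+7 (offset 7h)
Target zone: UTC-10 (offset -10h)
Difference: -10 - (7) = -17 hours
Calculation: 8 + (-17) = -9
Wraparound: (-9) mod 24 = 15
Result: 15:37

15:37


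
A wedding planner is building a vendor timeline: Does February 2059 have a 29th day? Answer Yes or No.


Year: 2059
Divisible by 4? 2059 / 4 = 514.75 -> No
Not divisible by 4, so NOT a leap year

No


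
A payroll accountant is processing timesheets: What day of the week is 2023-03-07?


Date: 2023-03-07
January 1, 2023 is a Sunday
Day of year: 66
Offset from Jan 1: 65 days
65 mod 7 = 2
Result: Tuesday

Tuesday


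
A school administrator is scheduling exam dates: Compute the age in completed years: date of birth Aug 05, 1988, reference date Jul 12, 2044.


Birth: 1988-08-05
Reference: 2044-07-12
Year difference: 2044 - 1988 = 56
Has birthday (08-05) occurred by 07-12? No
Birthday not yet reached this year -> subtract 1
Age in full years: 55

55


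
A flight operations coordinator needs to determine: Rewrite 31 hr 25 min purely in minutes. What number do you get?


Hours: 31
Extra minutes: 25
Minutes per hour: 60
Hours to minutes: 31 x 60 = 1860
Total: 1860 + 25 = 1885

1885


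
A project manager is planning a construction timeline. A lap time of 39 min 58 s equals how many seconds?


Minutes: 39
Seconds: 58
Convert minutes to seconds: 39 x 60 = 2340
Add remaining seconds: 2340 + 58 = 2398

2398


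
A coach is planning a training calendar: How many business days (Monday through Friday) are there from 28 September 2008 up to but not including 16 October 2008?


Start: 2008-09-28 (Sunday)
End (exclusive): 2008-10-16 (Thursday)
Total calendar days: 18
Full weeks: 18 // 7 = 2 -> 10 weekdays
Remaining 4 days starting on Sunday:
  Sun(-), Mon(w), Tue(w), Wed(w) -> 3 weekdays
Total business days: 10 + 3 = 13

13


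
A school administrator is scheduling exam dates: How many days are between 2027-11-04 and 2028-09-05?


Start date: 2027-11-04
End date: 2028-09-05
Nov 2027: +27 days
Dec 2027: +31 days
Jan 2028: +31 days
... (8 more months)
Total: 306 days

306


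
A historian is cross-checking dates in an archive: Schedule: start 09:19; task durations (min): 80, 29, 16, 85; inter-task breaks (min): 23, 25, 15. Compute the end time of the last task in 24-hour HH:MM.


Start: 09:19 = 559 min from midnight
  after task 1 (80 min): 10:39
  after break (23 min): 11:02
  after task 2 (29 min): 11:31
  after break (25 min): 11:56
  after task 3 (16 min): 12:12
  after break (15 min): 12:27
  after task 4 (85 min): 13:52
Total elapsed: 273 minutes
End time: 13:52

13:52
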